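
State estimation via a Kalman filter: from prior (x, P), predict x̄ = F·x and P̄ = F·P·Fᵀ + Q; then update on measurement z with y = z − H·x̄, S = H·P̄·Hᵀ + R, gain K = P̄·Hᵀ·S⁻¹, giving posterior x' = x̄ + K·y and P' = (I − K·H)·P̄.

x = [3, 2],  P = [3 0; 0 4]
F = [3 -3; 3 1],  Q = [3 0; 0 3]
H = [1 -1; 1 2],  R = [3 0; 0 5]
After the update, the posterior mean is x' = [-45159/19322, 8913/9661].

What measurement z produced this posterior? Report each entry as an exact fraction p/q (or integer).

x̄ = F·x = [3, 11]
P̄ = F·P·Fᵀ + Q = [66 15; 15 34]
S = H·P̄·Hᵀ + R = [73 13; 13 267]
K = P̄·Hᵀ·S⁻¹ = [12369/19322 6345/19322; -3076/9661 3153/9661]
x' − x̄ = [-103125/19322, -97358/9661] = K·y
y = (KᵀK)⁻¹·Kᵀ·(x' − x̄) = [5, -26]
z = y + H·x̄ = [5, -26] + [-8, 25] = [-3, -1]

z = [-3, -1]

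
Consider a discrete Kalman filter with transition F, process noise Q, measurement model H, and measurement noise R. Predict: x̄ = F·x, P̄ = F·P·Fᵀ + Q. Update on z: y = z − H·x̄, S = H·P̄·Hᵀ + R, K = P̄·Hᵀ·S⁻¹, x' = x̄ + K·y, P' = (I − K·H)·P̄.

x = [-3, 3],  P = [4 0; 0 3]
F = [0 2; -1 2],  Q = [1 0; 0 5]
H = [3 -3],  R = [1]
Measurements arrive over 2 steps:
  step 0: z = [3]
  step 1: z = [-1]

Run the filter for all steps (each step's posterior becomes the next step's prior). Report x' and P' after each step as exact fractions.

step 0: x̄ = F·x = [6, 9]
step 0: P̄ = F·P·Fᵀ + Q = [13 12; 12 21]
step 0: y = z − H·x̄ = [12]
step 0: S = H·P̄·Hᵀ + R = [91]
step 0: K = P̄·Hᵀ·S⁻¹ = [3/91; -27/91]
step 0: x' = x̄ + K·y = [582/91, 495/91]
step 0: P' = (I − K·H)·P̄ = [1174/91 1173/91; 1173/91 1182/91]
step 1: x̄ = F·x = [990/91, 408/91]
step 1: P̄ = F·P·Fᵀ + Q = [4819/91 2382/91; 2382/91 1665/91]
step 1: y = z − H·x̄ = [-1837/91]
step 1: S = H·P̄·Hᵀ + R = [15571/91]
step 1: K = P̄·Hᵀ·S⁻¹ = [7311/15571; 2151/15571]
step 1: x' = x̄ + K·y = [21813/15571, 26391/15571]
step 1: P' = (I − K·H)·P̄ = [237208/15571 234771/15571; 234771/15571 234054/15571]

step 0: x' = [582/91, 495/91], P' = [1174/91 1173/91; 1173/91 1182/91]
step 1: x' = [21813/15571, 26391/15571], P' = [237208/15571 234771/15571; 234771/15571 234054/15571]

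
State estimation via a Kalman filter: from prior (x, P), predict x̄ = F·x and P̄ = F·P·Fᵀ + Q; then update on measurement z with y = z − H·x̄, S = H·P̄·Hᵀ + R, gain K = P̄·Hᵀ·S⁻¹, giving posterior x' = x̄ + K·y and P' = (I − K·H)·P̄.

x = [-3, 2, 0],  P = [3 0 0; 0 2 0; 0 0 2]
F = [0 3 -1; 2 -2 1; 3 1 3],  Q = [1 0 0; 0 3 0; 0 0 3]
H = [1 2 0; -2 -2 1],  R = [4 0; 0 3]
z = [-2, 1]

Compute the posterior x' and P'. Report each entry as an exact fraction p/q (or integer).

x' = [366/103, -326/103, 159/103]
P' = [13048/927 -6902/927 11200/927; -6902/927 4507/927 -4280/927; 11200/927 -4280/927 15250/927]

x̄ = F·x = [6, -10, -7]
P̄ = F·P·Fᵀ + Q = [21 -14 0; -14 25 20; 0 20 50]
y = z − H·x̄ = [12, 0]
S = H·P̄·Hᵀ + R = [69 -18; -18 45]
K = P̄·Hᵀ·S⁻¹ = [-21/103 -364/927; 176/309 170/927; 220/309 470/927]
x' = x̄ + K·y = [366/103, -326/103, 159/103]
P' = (I − K·H)·P̄ = [13048/927 -6902/927 11200/927; -6902/927 4507/927 -4280/927; 11200/927 -4280/927 15250/927]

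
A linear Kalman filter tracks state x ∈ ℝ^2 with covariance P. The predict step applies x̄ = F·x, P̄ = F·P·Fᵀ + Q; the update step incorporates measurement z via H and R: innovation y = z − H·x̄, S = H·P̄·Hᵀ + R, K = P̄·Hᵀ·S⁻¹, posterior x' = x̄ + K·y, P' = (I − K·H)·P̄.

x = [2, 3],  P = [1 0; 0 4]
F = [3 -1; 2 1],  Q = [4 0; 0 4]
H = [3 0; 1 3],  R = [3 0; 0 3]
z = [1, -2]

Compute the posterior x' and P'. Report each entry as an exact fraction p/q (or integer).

x' = [1673/5693, -3185/5693]
P' = [1851/5693 -594/5693; -594/5693 2036/5693]

x̄ = F·x = [3, 7]
P̄ = F·P·Fᵀ + Q = [17 2; 2 12]
y = z − H·x̄ = [-8, -26]
S = H·P̄·Hᵀ + R = [156 69; 69 140]
K = P̄·Hᵀ·S⁻¹ = [1851/5693 23/5693; -594/5693 1838/5693]
x' = x̄ + K·y = [1673/5693, -3185/5693]
P' = (I − K·H)·P̄ = [1851/5693 -594/5693; -594/5693 2036/5693]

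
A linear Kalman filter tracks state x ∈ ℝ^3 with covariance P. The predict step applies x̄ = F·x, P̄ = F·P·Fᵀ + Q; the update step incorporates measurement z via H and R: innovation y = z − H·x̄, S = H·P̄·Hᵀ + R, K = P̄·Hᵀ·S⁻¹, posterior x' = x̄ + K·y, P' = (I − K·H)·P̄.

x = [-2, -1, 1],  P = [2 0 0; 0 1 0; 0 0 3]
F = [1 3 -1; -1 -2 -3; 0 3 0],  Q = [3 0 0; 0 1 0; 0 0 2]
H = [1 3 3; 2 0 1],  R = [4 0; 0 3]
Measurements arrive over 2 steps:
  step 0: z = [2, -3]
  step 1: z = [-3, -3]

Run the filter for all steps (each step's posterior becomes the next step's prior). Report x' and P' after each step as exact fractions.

step 0: x̄ = F·x = [-6, 1, -3]
step 0: P̄ = F·P·Fᵀ + Q = [17 1 9; 1 34 -6; 9 -6 11]
step 0: y = z − H·x̄ = [14, 12]
step 0: S = H·P̄·Hᵀ + R = [378 118; 118 118]
step 0: K = P̄·Hᵀ·S⁻¹ = [1/65 2677/7670; 89/260 -5771/15340; -1/52 813/3068]
step 0: x' = x̄ + K·y = [-6122/3835, 9801/7670, -137/1534]
step 0: P' = (I − K·H)·P̄ = [9733/7670 4174/3835 -2287/1534; 4174/3835 52141/15340 -10141/3068; -2287/1534 -10141/3068 11587/3068]
step 1: x̄ = F·x = [8922/3835, -5303/7670, 29403/7670]
step 1: P̄ = F·P·Fᵀ + Q = [260709/3835 39672/3835 167868/3835; 39672/3835 85889/15340 93411/15340; 167868/3835 93411/15340 499949/15340]
step 1: y = z − H·x̄ = [-56577/3835, -6777/590]
step 1: S = H·P̄·Hᵀ + R = [3259774/3835 183042/295; 183042/295 569477/1180]
step 1: K = P̄·Hᵀ·S⁻¹ = [-326541/22759498 4448028/11379749; 81293007/386911466 -41524173/193455733; 19828473/193455733 22664137/193455733]
step 1: x' = x̄ + K·y = [-44417409/22759498, -512878499/386911466, 188758116/193455733]
step 1: P' = (I − K·H)·P̄ = [1382349/1338794 12042999/22759498 -10155849/11379749; 12042999/22759498 698754019/386911466 -329303502/193455733; -10155849/11379749 -329303502/193455733 413291277/193455733]

step 0: x' = [-6122/3835, 9801/7670, -137/1534], P' = [9733/7670 4174/3835 -2287/1534; 4174/3835 52141/15340 -10141/3068; -2287/1534 -10141/3068 11587/3068]
step 1: x' = [-44417409/22759498, -512878499/386911466, 188758116/193455733], P' = [1382349/1338794 12042999/22759498 -10155849/11379749; 12042999/22759498 698754019/386911466 -329303502/193455733; -10155849/11379749 -329303502/193455733 413291277/193455733]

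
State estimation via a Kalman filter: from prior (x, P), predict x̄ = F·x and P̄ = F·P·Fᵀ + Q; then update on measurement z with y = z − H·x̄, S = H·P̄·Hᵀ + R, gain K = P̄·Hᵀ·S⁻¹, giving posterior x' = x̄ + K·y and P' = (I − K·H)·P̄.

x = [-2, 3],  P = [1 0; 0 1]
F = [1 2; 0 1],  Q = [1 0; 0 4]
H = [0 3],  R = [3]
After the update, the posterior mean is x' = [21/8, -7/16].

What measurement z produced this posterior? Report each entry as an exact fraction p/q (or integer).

x̄ = F·x = [4, 3]
P̄ = F·P·Fᵀ + Q = [6 2; 2 5]
S = H·P̄·Hᵀ + R = [48]
K = P̄·Hᵀ·S⁻¹ = [1/8; 5/16]
x' − x̄ = [-11/8, -55/16] = K·y
y = (KᵀK)⁻¹·Kᵀ·(x' − x̄) = [-11]
z = y + H·x̄ = [-11] + [9] = [-2]

z = [-2]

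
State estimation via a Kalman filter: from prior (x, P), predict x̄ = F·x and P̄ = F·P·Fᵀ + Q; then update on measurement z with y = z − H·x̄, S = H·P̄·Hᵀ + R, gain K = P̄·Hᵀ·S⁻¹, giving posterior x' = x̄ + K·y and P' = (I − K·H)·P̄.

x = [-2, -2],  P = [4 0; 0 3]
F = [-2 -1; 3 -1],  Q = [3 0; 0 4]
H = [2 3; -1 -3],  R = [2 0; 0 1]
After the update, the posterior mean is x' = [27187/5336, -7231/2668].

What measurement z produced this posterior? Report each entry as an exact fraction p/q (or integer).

x̄ = F·x = [6, -4]
P̄ = F·P·Fᵀ + Q = [22 -21; -21 43]
S = H·P̄·Hᵀ + R = [225 -242; -242 284]
K = P̄·Hᵀ·S⁻¹ = [2263/2668 4627/5336; -357/1334 -1623/2668]
x' − x̄ = [-4829/5336, 3441/2668] = K·y
y = (KᵀK)⁻¹·Kᵀ·(x' − x̄) = [2, -3]
z = y + H·x̄ = [2, -3] + [0, 6] = [2, 3]

z = [2, 3]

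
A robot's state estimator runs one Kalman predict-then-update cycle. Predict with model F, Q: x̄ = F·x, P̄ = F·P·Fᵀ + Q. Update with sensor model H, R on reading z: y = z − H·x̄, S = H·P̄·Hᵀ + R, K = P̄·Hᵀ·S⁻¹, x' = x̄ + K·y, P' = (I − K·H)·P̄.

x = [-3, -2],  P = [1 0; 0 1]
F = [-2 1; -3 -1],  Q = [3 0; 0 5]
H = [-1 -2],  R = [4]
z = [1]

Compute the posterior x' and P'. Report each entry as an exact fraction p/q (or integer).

x' = [-59/46, 67/92]
P' = [103/23 -85/46; -85/46 155/92]

x̄ = F·x = [4, 11]
P̄ = F·P·Fᵀ + Q = [8 5; 5 15]
y = z − H·x̄ = [27]
S = H·P̄·Hᵀ + R = [92]
K = P̄·Hᵀ·S⁻¹ = [-9/46; -35/92]
x' = x̄ + K·y = [-59/46, 67/92]
P' = (I − K·H)·P̄ = [103/23 -85/46; -85/46 155/92]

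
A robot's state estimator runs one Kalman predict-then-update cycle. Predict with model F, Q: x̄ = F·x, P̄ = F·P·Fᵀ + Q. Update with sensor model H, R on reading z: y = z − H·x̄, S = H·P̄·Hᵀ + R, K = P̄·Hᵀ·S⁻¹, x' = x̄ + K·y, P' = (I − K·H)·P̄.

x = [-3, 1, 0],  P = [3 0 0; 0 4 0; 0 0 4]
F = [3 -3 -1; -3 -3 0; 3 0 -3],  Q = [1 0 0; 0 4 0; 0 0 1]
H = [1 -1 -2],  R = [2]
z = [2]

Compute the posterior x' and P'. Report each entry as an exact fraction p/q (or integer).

x' = [-1370/111, 658/111, -1123/111]
P' = [7187/111 923/111 3151/111; 923/111 7421/111 -3245/111; 3151/111 -3245/111 3260/111]

x̄ = F·x = [-12, 6, -9]
P̄ = F·P·Fᵀ + Q = [68 9 39; 9 67 -27; 39 -27 64]
y = z − H·x̄ = [2]
S = H·P̄·Hᵀ + R = [111]
K = P̄·Hᵀ·S⁻¹ = [-19/111; -4/111; -62/111]
x' = x̄ + K·y = [-1370/111, 658/111, -1123/111]
P' = (I − K·H)·P̄ = [7187/111 923/111 3151/111; 923/111 7421/111 -3245/111; 3151/111 -3245/111 3260/111]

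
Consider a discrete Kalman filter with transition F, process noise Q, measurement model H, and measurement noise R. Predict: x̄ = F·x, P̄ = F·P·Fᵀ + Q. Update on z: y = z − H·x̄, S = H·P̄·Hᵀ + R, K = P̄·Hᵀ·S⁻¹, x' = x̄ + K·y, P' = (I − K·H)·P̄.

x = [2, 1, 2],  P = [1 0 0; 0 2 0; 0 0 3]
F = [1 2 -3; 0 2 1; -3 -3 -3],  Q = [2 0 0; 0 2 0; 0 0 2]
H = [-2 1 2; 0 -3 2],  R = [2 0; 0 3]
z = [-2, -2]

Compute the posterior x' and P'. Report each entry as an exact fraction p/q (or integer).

x̄ = F·x = [-2, 4, -15]
P̄ = F·P·Fᵀ + Q = [38 -1 12; -1 13 -21; 12 -21 56]
y = z − H·x̄ = [20, 40]
S = H·P̄·Hᵀ + R = [215 215; 215 596]
K = P̄·Hᵀ·S⁻¹ = [-37393/81915 80/381; 441/27305 -18/127; 769/27305 36/127]
x' = x̄ + K·y = [-44738/16383, -7352/5461, -16919/5461]
P' = (I − K·H)·P̄ = [666541/81915 100558/27305 159437/27305; 100558/27305 53402/27305 74298/27305; 159437/27305 74298/27305 123057/27305]

x' = [-44738/16383, -7352/5461, -16919/5461]
P' = [666541/81915 100558/27305 159437/27305; 100558/27305 53402/27305 74298/27305; 159437/27305 74298/27305 123057/27305]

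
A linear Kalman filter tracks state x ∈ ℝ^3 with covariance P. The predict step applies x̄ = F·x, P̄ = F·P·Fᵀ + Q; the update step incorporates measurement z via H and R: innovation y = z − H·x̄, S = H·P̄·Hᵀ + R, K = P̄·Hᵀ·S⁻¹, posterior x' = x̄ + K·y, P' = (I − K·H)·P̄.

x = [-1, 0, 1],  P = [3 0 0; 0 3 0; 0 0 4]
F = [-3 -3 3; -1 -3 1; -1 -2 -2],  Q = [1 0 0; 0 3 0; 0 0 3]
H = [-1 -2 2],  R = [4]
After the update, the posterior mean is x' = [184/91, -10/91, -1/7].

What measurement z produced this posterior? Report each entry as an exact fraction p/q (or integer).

z = [-2]

x̄ = F·x = [6, 2, -1]
P̄ = F·P·Fᵀ + Q = [91 48 3; 48 37 13; 3 13 34]
S = H·P̄·Hᵀ + R = [455]
K = P̄·Hᵀ·S⁻¹ = [-181/455; -96/455; 3/35]
x' − x̄ = [-362/91, -192/91, 6/7] = K·y
y = (KᵀK)⁻¹·Kᵀ·(x' − x̄) = [10]
z = y + H·x̄ = [10] + [-12] = [-2]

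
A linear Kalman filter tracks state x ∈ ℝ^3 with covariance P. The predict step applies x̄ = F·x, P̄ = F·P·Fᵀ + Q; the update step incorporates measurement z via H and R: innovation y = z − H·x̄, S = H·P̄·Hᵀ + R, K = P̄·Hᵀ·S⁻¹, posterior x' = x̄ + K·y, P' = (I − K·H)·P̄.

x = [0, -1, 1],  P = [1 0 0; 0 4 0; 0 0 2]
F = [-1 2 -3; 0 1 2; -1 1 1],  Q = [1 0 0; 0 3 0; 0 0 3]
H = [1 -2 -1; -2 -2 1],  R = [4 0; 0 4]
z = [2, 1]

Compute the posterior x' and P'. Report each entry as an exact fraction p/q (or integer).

x' = [-5969/21143, -14109/21143, -15513/21143]
P' = [61896/21143 -11604/21143 66940/21143; -11604/21143 12169/21143 -10910/21143; 66940/21143 -10910/21143 102832/21143]

x̄ = F·x = [-5, 1, 0]
P̄ = F·P·Fᵀ + Q = [36 -4 3; -4 15 8; 3 8 10]
y = z − H·x̄ = [9, -7]
S = H·P̄·Hᵀ + R = [152 -21; -21 142]
K = P̄·Hᵀ·S⁻¹ = [4541/21143 -8411/21143; -6258/21143 -3010/21143; -3518/21143 -2307/21143]
x' = x̄ + K·y = [-5969/21143, -14109/21143, -15513/21143]
P' = (I − K·H)·P̄ = [61896/21143 -11604/21143 66940/21143; -11604/21143 12169/21143 -10910/21143; 66940/21143 -10910/21143 102832/21143]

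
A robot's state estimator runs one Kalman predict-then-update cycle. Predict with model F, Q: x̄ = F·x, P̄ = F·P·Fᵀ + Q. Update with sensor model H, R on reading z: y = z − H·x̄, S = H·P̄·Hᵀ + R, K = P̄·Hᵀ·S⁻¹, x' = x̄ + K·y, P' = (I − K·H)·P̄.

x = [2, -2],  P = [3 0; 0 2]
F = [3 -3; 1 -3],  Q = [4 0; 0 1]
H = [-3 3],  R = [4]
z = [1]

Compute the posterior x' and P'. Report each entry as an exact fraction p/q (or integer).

x̄ = F·x = [12, 8]
P̄ = F·P·Fᵀ + Q = [49 27; 27 22]
y = z − H·x̄ = [13]
S = H·P̄·Hᵀ + R = [157]
K = P̄·Hᵀ·S⁻¹ = [-66/157; -15/157]
x' = x̄ + K·y = [1026/157, 1061/157]
P' = (I − K·H)·P̄ = [3337/157 3249/157; 3249/157 3229/157]

x' = [1026/157, 1061/157]
P' = [3337/157 3249/157; 3249/157 3229/157]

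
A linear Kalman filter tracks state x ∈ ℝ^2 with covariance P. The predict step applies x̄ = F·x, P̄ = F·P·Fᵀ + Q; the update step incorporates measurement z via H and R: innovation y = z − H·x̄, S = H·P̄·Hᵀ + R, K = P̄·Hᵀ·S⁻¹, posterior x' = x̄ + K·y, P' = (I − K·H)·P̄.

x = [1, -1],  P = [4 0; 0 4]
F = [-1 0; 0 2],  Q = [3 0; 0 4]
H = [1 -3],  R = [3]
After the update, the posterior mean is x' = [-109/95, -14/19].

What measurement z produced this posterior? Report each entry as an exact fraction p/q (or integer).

x̄ = F·x = [-1, -2]
P̄ = F·P·Fᵀ + Q = [7 0; 0 20]
S = H·P̄·Hᵀ + R = [190]
K = P̄·Hᵀ·S⁻¹ = [7/190; -6/19]
x' − x̄ = [-14/95, 24/19] = K·y
y = (KᵀK)⁻¹·Kᵀ·(x' − x̄) = [-4]
z = y + H·x̄ = [-4] + [5] = [1]

z = [1]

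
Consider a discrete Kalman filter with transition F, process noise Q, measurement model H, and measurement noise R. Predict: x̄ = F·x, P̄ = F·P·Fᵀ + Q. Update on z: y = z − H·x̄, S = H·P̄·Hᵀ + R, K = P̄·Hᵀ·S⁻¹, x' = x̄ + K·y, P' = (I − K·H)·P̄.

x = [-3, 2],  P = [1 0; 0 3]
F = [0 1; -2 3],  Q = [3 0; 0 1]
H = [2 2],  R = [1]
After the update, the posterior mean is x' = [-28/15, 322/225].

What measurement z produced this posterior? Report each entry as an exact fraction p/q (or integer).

x̄ = F·x = [2, 12]
P̄ = F·P·Fᵀ + Q = [6 9; 9 32]
S = H·P̄·Hᵀ + R = [225]
K = P̄·Hᵀ·S⁻¹ = [2/15; 82/225]
x' − x̄ = [-58/15, -2378/225] = K·y
y = (KᵀK)⁻¹·Kᵀ·(x' − x̄) = [-29]
z = y + H·x̄ = [-29] + [28] = [-1]

z = [-1]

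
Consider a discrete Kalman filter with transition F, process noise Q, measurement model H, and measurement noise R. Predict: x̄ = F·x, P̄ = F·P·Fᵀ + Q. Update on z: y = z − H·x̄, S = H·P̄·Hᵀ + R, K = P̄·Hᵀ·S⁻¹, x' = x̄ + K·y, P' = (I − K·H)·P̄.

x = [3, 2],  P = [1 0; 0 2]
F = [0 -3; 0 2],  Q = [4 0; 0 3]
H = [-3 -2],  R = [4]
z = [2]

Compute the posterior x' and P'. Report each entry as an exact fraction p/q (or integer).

x' = [-46/17, 148/51]
P' = [80/17 -106/17; -106/17 463/51]

x̄ = F·x = [-6, 4]
P̄ = F·P·Fᵀ + Q = [22 -12; -12 11]
y = z − H·x̄ = [-8]
S = H·P̄·Hᵀ + R = [102]
K = P̄·Hᵀ·S⁻¹ = [-7/17; 7/51]
x' = x̄ + K·y = [-46/17, 148/51]
P' = (I − K·H)·P̄ = [80/17 -106/17; -106/17 463/51]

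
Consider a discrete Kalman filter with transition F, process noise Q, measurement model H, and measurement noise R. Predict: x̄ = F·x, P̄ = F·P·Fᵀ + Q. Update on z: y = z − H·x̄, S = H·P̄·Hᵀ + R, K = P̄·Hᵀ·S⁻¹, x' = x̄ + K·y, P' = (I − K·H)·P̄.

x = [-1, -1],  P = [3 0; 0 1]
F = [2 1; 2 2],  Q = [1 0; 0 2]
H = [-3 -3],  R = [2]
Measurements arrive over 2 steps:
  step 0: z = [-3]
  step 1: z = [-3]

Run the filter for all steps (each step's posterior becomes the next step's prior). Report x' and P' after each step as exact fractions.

step 0: x̄ = F·x = [-3, -4]
step 0: P̄ = F·P·Fᵀ + Q = [14 14; 14 18]
step 0: y = z − H·x̄ = [-24]
step 0: S = H·P̄·Hᵀ + R = [542]
step 0: K = P̄·Hᵀ·S⁻¹ = [-42/271; -48/271]
step 0: x' = x̄ + K·y = [195/271, 68/271]
step 0: P' = (I − K·H)·P̄ = [266/271 -238/271; -238/271 270/271]
step 1: x̄ = F·x = [458/271, 526/271]
step 1: P̄ = F·P·Fᵀ + Q = [653/271 176/271; 176/271 782/271]
step 1: y = z − H·x̄ = [2139/271]
step 1: S = H·P̄·Hᵀ + R = [16625/271]
step 1: K = P̄·Hᵀ·S⁻¹ = [-2487/16625; -2874/16625]
step 1: x' = x̄ + K·y = [8467/16625, 9584/16625]
step 1: P' = (I − K·H)·P̄ = [17236/16625 -15578/16625; -15578/16625 17494/16625]

step 0: x' = [195/271, 68/271], P' = [266/271 -238/271; -238/271 270/271]
step 1: x' = [8467/16625, 9584/16625], P' = [17236/16625 -15578/16625; -15578/16625 17494/16625]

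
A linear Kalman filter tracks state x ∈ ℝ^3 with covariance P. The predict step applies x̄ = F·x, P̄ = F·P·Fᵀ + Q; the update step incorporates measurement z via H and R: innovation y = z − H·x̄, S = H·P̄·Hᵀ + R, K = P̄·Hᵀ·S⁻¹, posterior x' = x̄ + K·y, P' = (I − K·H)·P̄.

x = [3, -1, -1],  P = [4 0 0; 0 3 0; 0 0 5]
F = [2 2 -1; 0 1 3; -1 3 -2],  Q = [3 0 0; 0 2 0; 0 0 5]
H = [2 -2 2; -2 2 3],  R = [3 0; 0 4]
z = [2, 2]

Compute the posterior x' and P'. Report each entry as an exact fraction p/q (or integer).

x' = [176775/104867, 21256/14981, 11172/14981]
P' = [1727637/104867 488317/29962 365/14981; 488317/29962 991675/59924 103/29962; 365/14981 103/29962 4167/14981]

x̄ = F·x = [5, -4, -4]
P̄ = F·P·Fᵀ + Q = [36 -9 20; -9 50 -21; 20 -21 56]
y = z − H·x̄ = [-8, 32]
S = H·P̄·Hᵀ + R = [971 2; 2 432]
K = P̄·Hᵀ·S⁻¹ = [14055/104867 -14695/209734; -4945/29962 7675/59924; 2987/14981 5937/29962]
x' = x̄ + K·y = [176775/104867, 21256/14981, 11172/14981]
P' = (I − K·H)·P̄ = [1727637/104867 488317/29962 365/14981; 488317/29962 991675/59924 103/29962; 365/14981 103/29962 4167/14981]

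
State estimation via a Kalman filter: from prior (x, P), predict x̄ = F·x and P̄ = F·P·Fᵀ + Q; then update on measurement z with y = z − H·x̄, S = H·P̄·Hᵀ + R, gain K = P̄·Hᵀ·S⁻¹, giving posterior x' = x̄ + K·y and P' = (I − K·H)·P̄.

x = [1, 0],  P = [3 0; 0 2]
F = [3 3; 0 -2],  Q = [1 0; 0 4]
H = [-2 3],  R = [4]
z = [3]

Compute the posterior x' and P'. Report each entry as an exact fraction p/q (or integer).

x̄ = F·x = [3, 0]
P̄ = F·P·Fᵀ + Q = [46 -12; -12 12]
y = z − H·x̄ = [9]
S = H·P̄·Hᵀ + R = [440]
K = P̄·Hᵀ·S⁻¹ = [-16/55; 3/22]
x' = x̄ + K·y = [21/55, 27/22]
P' = (I − K·H)·P̄ = [482/55 60/11; 60/11 42/11]

x' = [21/55, 27/22]
P' = [482/55 60/11; 60/11 42/11]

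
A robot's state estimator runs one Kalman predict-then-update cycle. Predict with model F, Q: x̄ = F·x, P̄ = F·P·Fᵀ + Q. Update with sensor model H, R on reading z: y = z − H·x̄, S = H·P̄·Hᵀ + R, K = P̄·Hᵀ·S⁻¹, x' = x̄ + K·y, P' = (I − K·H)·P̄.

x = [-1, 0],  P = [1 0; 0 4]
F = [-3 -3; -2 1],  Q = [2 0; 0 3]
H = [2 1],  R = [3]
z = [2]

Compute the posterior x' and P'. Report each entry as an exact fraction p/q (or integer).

x' = [3/89, 181/89]
P' = [311/89 -490/89; -490/89 1957/178]

x̄ = F·x = [3, 2]
P̄ = F·P·Fᵀ + Q = [47 -6; -6 11]
y = z − H·x̄ = [-6]
S = H·P̄·Hᵀ + R = [178]
K = P̄·Hᵀ·S⁻¹ = [44/89; -1/178]
x' = x̄ + K·y = [3/89, 181/89]
P' = (I − K·H)·P̄ = [311/89 -490/89; -490/89 1957/178]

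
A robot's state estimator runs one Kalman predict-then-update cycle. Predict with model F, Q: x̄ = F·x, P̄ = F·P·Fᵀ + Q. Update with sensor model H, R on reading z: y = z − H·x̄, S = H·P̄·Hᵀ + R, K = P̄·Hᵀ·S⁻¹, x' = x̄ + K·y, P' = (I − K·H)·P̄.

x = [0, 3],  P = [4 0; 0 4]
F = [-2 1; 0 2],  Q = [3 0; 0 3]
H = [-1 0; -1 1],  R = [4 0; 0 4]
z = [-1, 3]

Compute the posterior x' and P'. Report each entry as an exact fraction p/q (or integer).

x' = [55/39, 60/13]
P' = [124/39 36/13; 36/13 1096/195]

x̄ = F·x = [3, 6]
P̄ = F·P·Fᵀ + Q = [23 8; 8 19]
y = z − H·x̄ = [2, 0]
S = H·P̄·Hᵀ + R = [27 15; 15 30]
K = P̄·Hᵀ·S⁻¹ = [-31/39 -4/39; -9/13 139/195]
x' = x̄ + K·y = [55/39, 60/13]
P' = (I − K·H)·P̄ = [124/39 36/13; 36/13 1096/195]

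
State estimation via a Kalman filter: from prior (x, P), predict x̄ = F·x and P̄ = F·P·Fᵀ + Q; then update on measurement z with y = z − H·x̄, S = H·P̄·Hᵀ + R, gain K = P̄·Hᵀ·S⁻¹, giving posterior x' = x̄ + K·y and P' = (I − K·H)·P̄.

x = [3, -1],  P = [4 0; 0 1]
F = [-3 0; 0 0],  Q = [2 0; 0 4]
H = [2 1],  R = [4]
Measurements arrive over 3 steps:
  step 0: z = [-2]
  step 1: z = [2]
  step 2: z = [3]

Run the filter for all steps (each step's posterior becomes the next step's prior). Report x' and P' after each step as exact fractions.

step 0: x̄ = F·x = [-9, 0]
step 0: P̄ = F·P·Fᵀ + Q = [38 0; 0 4]
step 0: y = z − H·x̄ = [16]
step 0: S = H·P̄·Hᵀ + R = [160]
step 0: K = P̄·Hᵀ·S⁻¹ = [19/40; 1/40]
step 0: x' = x̄ + K·y = [-7/5, 2/5]
step 0: P' = (I − K·H)·P̄ = [19/10 -19/10; -19/10 39/10]
step 1: x̄ = F·x = [21/5, 0]
step 1: P̄ = F·P·Fᵀ + Q = [191/10 0; 0 4]
step 1: y = z − H·x̄ = [-32/5]
step 1: S = H·P̄·Hᵀ + R = [422/5]
step 1: K = P̄·Hᵀ·S⁻¹ = [191/422; 10/211]
step 1: x' = x̄ + K·y = [275/211, -64/211]
step 1: P' = (I − K·H)·P̄ = [382/211 -382/211; -382/211 804/211]
step 2: x̄ = F·x = [-825/211, 0]
step 2: P̄ = F·P·Fᵀ + Q = [3860/211 0; 0 4]
step 2: y = z − H·x̄ = [2283/211]
step 2: S = H·P̄·Hᵀ + R = [17128/211]
step 2: K = P̄·Hᵀ·S⁻¹ = [965/2141; 211/4282]
step 2: x' = x̄ + K·y = [2070/2141, 2283/4282]
step 2: P' = (I − K·H)·P̄ = [3860/2141 -3860/2141; -3860/2141 8142/2141]

step 0: x' = [-7/5, 2/5], P' = [19/10 -19/10; -19/10 39/10]
step 1: x' = [275/211, -64/211], P' = [382/211 -382/211; -382/211 804/211]
step 2: x' = [2070/2141, 2283/4282], P' = [3860/2141 -3860/2141; -3860/2141 8142/2141]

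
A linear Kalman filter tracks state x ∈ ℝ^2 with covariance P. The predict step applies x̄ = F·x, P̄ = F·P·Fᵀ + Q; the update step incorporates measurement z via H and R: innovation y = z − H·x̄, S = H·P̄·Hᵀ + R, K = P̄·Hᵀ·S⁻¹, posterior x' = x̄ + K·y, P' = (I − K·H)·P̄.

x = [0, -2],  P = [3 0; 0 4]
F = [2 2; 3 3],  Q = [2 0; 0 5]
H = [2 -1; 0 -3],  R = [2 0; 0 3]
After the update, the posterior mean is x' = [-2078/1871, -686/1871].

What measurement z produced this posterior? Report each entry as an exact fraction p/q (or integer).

z = [-2, 1]

x̄ = F·x = [-4, -6]
P̄ = F·P·Fᵀ + Q = [30 42; 42 68]
S = H·P̄·Hᵀ + R = [22 -48; -48 615]
K = P̄·Hᵀ·S⁻¹ = [837/1871 -318/1871; 8/1871 -620/1871]
x' − x̄ = [5406/1871, 10540/1871] = K·y
y = (KᵀK)⁻¹·Kᵀ·(x' − x̄) = [0, -17]
z = y + H·x̄ = [0, -17] + [-2, 18] = [-2, 1]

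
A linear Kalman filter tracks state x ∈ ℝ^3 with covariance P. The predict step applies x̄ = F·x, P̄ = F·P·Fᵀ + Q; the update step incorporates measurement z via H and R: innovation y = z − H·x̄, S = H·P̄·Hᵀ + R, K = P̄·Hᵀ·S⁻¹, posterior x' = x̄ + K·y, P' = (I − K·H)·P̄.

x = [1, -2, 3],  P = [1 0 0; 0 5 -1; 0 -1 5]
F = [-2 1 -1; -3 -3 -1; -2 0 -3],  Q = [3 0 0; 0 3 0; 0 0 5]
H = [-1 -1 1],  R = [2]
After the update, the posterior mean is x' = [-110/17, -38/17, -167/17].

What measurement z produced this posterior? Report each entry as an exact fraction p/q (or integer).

z = [-1]

x̄ = F·x = [-7, 0, -11]
P̄ = F·P·Fᵀ + Q = [19 -6 22; -6 56 12; 22 12 54]
S = H·P̄·Hᵀ + R = [51]
K = P̄·Hᵀ·S⁻¹ = [3/17; -38/51; 20/51]
x' − x̄ = [9/17, -38/17, 20/17] = K·y
y = (KᵀK)⁻¹·Kᵀ·(x' − x̄) = [3]
z = y + H·x̄ = [3] + [-4] = [-1]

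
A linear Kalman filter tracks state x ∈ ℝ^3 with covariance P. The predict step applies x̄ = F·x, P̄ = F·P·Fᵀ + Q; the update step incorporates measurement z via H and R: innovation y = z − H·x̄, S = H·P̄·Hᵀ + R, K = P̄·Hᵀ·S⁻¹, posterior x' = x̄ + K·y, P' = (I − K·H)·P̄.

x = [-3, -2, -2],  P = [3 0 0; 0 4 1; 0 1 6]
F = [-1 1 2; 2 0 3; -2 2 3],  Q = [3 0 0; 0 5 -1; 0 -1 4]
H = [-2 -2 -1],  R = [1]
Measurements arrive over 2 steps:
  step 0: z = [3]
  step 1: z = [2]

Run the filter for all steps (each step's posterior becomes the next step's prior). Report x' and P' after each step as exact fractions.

step 0: x' = [2524/1215, -445/81, 514/135], P' = [6569/1215 -710/81 929/135; -710/81 472/27 -155/9; 929/135 -155/9 314/15]
step 1: x' = [-7212533/2502081, 12879814/2502081, -16302856/2502081], P' = [26280478/2502081 -49152536/2502081 45992132/2502081; -49152536/2502081 101533060/2502081 -103877101/2502081; 45992132/2502081 -103877101/2502081 116006878/2502081]

step 0: x̄ = F·x = [-3, -12, -4]
step 0: P̄ = F·P·Fᵀ + Q = [38 33 57; 33 71 47; 57 47 98]
step 0: y = z − H·x̄ = [-31]
step 0: S = H·P̄·Hᵀ + R = [1215]
step 0: K = P̄·Hᵀ·S⁻¹ = [-199/1215; -17/81; -34/135]
step 0: x' = x̄ + K·y = [2524/1215, -445/81, 514/135]
step 0: P' = (I − K·H)·P̄ = [6569/1215 -710/81 929/135; -710/81 472/27 -155/9; 929/135 -155/9 314/15]
step 1: x̄ = F·x = [53/1215, 18926/1215, -904/243]
step 1: P̄ = F·P·Fᵀ + Q = [37346/1215 63752/1215 9164/243; 63752/1215 361589/1215 6653/243; 9164/243 6653/243 15754/243]
step 1: y = z − H·x̄ = [11956/405]
step 1: S = H·P̄·Hᵀ + R = [278009/135]
step 1: K = P̄·Hᵀ·S⁻¹ = [-82672/834027; -294649/834027; -78980/834027]
step 1: x' = x̄ + K·y = [-7212533/2502081, 12879814/2502081, -16302856/2502081]
step 1: P' = (I − K·H)·P̄ = [26280478/2502081 -49152536/2502081 45992132/2502081; -49152536/2502081 101533060/2502081 -103877101/2502081; 45992132/2502081 -103877101/2502081 116006878/2502081]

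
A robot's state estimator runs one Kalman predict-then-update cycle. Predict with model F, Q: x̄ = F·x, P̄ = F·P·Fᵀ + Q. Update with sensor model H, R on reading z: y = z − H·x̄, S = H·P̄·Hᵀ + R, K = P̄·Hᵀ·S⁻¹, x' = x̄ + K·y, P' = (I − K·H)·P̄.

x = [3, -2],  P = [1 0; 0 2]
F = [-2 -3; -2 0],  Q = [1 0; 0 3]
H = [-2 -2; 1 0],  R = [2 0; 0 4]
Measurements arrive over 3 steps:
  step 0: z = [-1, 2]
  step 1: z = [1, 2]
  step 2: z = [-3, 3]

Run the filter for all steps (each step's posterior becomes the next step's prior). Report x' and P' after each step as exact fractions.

step 0: x̄ = F·x = [0, -6]
step 0: P̄ = F·P·Fᵀ + Q = [23 4; 4 7]
step 0: y = z − H·x̄ = [-13, 2]
step 0: S = H·P̄·Hᵀ + R = [154 -54; -54 27]
step 0: K = P̄·Hᵀ·S⁻¹ = [-4/23 313/621; -7/23 -286/621]
step 0: x' = x̄ + K·y = [2030/621, -1841/621]
step 0: P' = (I − K·H)·P̄ = [1252/621 -1144/621; -1144/621 1333/621]
step 1: x̄ = F·x = [1463/621, -4060/621]
step 1: P̄ = F·P·Fᵀ + Q = [3898/621 -1856/621; -1856/621 6871/621]
step 1: y = z − H·x̄ = [-4573/621, -221/621]
step 1: S = H·P̄·Hᵀ + R = [29470/621 -4084/621; -4084/621 6382/621]
step 1: K = P̄·Hᵀ·S⁻¹ = [-4084/69001 39531/69001; -28821/69001 -38510/69001]
step 1: x' = x̄ + K·y = [178564/69001, -225177/69001]
step 1: P' = (I − K·H)·P̄ = [158124/69001 -154040/69001; -154040/69001 182861/69001]
step 2: x̄ = F·x = [318403/69001, -357128/69001]
step 2: P̄ = F·P·Fᵀ + Q = [498766/69001 -291744/69001; -291744/69001 839499/69001]
step 2: y = z − H·x̄ = [-284453/69001, -111400/69001]
step 2: S = H·P̄·Hᵀ + R = [3157110/69001 -414044/69001; -414044/69001 774770/69001]
step 2: K = P̄·Hᵀ·S⁻¹ = [-414044/8241191 5084081/8241191; -501837/1177313 -711510/1177313]
step 2: x' = x̄ + K·y = [31527505/8241191, -2875903/1177313]
step 2: P' = (I − K·H)·P̄ = [20336324/8241191 -2846040/1177313; -2846040/1177313 3347877/1177313]

step 0: x' = [2030/621, -1841/621], P' = [1252/621 -1144/621; -1144/621 1333/621]
step 1: x' = [178564/69001, -225177/69001], P' = [158124/69001 -154040/69001; -154040/69001 182861/69001]
step 2: x' = [31527505/8241191, -2875903/1177313], P' = [20336324/8241191 -2846040/1177313; -2846040/1177313 3347877/1177313]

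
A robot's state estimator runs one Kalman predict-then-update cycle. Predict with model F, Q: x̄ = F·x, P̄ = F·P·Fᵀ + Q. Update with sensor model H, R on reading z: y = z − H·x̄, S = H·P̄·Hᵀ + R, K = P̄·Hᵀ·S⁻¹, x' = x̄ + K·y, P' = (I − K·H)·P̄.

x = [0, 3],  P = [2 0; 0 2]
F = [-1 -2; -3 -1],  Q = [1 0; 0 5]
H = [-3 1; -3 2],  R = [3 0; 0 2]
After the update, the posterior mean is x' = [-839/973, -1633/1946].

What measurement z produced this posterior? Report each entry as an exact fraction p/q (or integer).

z = [1, 1]

x̄ = F·x = [-6, -3]
P̄ = F·P·Fᵀ + Q = [11 10; 10 25]
S = H·P̄·Hᵀ + R = [67 59; 59 81]
K = P̄·Hᵀ·S⁻¹ = [-548/973 243/973; -1585/1946 1635/1946]
x' − x̄ = [4999/973, 4205/1946] = K·y
y = (KᵀK)⁻¹·Kᵀ·(x' − x̄) = [-14, -11]
z = y + H·x̄ = [-14, -11] + [15, 12] = [1, 1]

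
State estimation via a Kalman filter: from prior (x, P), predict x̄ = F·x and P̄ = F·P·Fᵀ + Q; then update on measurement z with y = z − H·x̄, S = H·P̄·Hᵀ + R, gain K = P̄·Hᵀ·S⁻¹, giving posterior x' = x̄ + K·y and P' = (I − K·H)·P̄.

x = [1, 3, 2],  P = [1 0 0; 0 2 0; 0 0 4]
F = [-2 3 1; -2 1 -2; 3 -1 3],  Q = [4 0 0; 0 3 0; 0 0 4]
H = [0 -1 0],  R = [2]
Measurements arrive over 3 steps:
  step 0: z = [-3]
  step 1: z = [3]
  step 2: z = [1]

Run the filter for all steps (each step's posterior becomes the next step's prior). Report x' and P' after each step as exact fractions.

step 0: x' = [85/9, 23/9, -10/9], P' = [806/27 4/27 64/27; 4/27 50/27 -64/27; 64/27 -64/27 353/27]
step 1: x' = [-34467/5573, -17319/5573, 35394/5573], P' = [359225/5573 6168/5573 -24789/5573; 6168/5573 11038/5573 -16144/5573; -24789/5573 -16144/5573 84507/5573]
step 2: x' = [1698811/150493, -1682623/1655423, 50700/1655423], P' = [15588529/150493 233236/150493 -1136308/150493; 233236/150493 3288554/1655423 -4851684/1655423; -1136308/150493 -4851684/1655423 25475904/1655423]

step 0: x̄ = F·x = [9, -3, 6]
step 0: P̄ = F·P·Fᵀ + Q = [30 2 0; 2 25 -32; 0 -32 51]
step 0: y = z − H·x̄ = [-6]
step 0: S = H·P̄·Hᵀ + R = [27]
step 0: K = P̄·Hᵀ·S⁻¹ = [-2/27; -25/27; 32/27]
step 0: x' = x̄ + K·y = [85/9, 23/9, -10/9]
step 0: P' = (I − K·H)·P̄ = [806/27 4/27 64/27; 4/27 50/27 -64/27; 64/27 -64/27 353/27]
step 1: x̄ = F·x = [-37/3, -127/9, 202/9]
step 1: P̄ = F·P·Fᵀ + Q = [383/3 1028/9 -1529/9; 1028/9 5519/27 -8072/27; -1529/9 -8072/27 12101/27]
step 1: y = z − H·x̄ = [-100/9]
step 1: S = H·P̄·Hᵀ + R = [5573/27]
step 1: K = P̄·Hᵀ·S⁻¹ = [-3084/5573; -5519/5573; 8072/5573]
step 1: x' = x̄ + K·y = [-34467/5573, -17319/5573, 35394/5573]
step 1: P' = (I − K·H)·P̄ = [359225/5573 6168/5573 -24789/5573; 6168/5573 11038/5573 -16144/5573; -24789/5573 -16144/5573 84507/5573]
step 2: x̄ = F·x = [52371/5573, -19173/5573, 20100/5573]
step 2: P̄ = F·P·Fᵀ + Q = [1571317/5573 1282798/5573 -1921880/5573; 1282798/5573 1644277/5573 -2425842/5573; -1921880/5573 -2425842/5573 3640572/5573]
step 2: y = z − H·x̄ = [-13600/5573]
step 2: S = H·P̄·Hᵀ + R = [1655423/5573]
step 2: K = P̄·Hᵀ·S⁻¹ = [-116618/150493; -1644277/1655423; 2425842/1655423]
step 2: x' = x̄ + K·y = [1698811/150493, -1682623/1655423, 50700/1655423]
step 2: P' = (I − K·H)·P̄ = [15588529/150493 233236/150493 -1136308/150493; 233236/150493 3288554/1655423 -4851684/1655423; -1136308/150493 -4851684/1655423 25475904/1655423]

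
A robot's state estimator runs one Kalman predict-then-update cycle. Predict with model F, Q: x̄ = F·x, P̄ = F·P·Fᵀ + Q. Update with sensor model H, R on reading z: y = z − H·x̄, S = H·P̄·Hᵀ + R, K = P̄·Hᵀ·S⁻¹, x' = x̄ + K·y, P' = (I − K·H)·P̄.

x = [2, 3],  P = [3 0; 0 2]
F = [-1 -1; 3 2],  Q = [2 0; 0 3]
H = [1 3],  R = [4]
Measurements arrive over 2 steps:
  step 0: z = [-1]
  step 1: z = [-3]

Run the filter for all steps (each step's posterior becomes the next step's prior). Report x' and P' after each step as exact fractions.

step 0: x' = [-351/275, 68/275], P' = [901/275 -343/275; -343/275 249/275]
step 1: x' = [6568/11381, -14118/11381], P' = [31182/11381 -11542/11381; -11542/11381 9166/11381]

step 0: x̄ = F·x = [-5, 12]
step 0: P̄ = F·P·Fᵀ + Q = [7 -13; -13 38]
step 0: y = z − H·x̄ = [-32]
step 0: S = H·P̄·Hᵀ + R = [275]
step 0: K = P̄·Hᵀ·S⁻¹ = [-32/275; 101/275]
step 0: x' = x̄ + K·y = [-351/275, 68/275]
step 0: P' = (I − K·H)·P̄ = [901/275 -343/275; -343/275 249/275]
step 1: x̄ = F·x = [283/275, -917/275]
step 1: P̄ = F·P·Fᵀ + Q = [1014/275 -1486/275; -1486/275 5814/275]
step 1: y = z − H·x̄ = [1643/275]
step 1: S = H·P̄·Hᵀ + R = [45524/275]
step 1: K = P̄·Hᵀ·S⁻¹ = [-861/11381; 3989/11381]
step 1: x' = x̄ + K·y = [6568/11381, -14118/11381]
step 1: P' = (I − K·H)·P̄ = [31182/11381 -11542/11381; -11542/11381 9166/11381]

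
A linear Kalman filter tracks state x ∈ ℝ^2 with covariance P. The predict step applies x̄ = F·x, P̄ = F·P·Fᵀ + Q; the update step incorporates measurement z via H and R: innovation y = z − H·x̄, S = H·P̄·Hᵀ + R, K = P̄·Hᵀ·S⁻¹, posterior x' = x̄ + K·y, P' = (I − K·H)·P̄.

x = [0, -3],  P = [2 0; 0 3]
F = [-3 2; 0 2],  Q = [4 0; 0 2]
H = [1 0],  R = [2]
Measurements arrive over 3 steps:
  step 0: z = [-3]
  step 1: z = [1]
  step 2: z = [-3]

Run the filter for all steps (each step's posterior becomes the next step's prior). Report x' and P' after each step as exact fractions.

step 0: x' = [-19/6, -5], P' = [17/9 2/3; 2/3 10]
step 1: x' = [52/55, -496/55], P' = [106/55 72/55; 72/55 1014/55]
step 2: x' = [-7697/2238, -1330/373], P' = [2183/1119 604/373; 604/373 8354/373]

step 0: x̄ = F·x = [-6, -6]
step 0: P̄ = F·P·Fᵀ + Q = [34 12; 12 14]
step 0: y = z − H·x̄ = [3]
step 0: S = H·P̄·Hᵀ + R = [36]
step 0: K = P̄·Hᵀ·S⁻¹ = [17/18; 1/3]
step 0: x' = x̄ + K·y = [-19/6, -5]
step 0: P' = (I − K·H)·P̄ = [17/9 2/3; 2/3 10]
step 1: x̄ = F·x = [-1/2, -10]
step 1: P̄ = F·P·Fᵀ + Q = [53 36; 36 42]
step 1: y = z − H·x̄ = [3/2]
step 1: S = H·P̄·Hᵀ + R = [55]
step 1: K = P̄·Hᵀ·S⁻¹ = [53/55; 36/55]
step 1: x' = x̄ + K·y = [52/55, -496/55]
step 1: P' = (I − K·H)·P̄ = [106/55 72/55; 72/55 1014/55]
step 2: x̄ = F·x = [-1148/55, -992/55]
step 2: P̄ = F·P·Fᵀ + Q = [4366/55 3624/55; 3624/55 4166/55]
step 2: y = z − H·x̄ = [983/55]
step 2: S = H·P̄·Hᵀ + R = [4476/55]
step 2: K = P̄·Hᵀ·S⁻¹ = [2183/2238; 302/373]
step 2: x' = x̄ + K·y = [-7697/2238, -1330/373]
step 2: P' = (I − K·H)·P̄ = [2183/1119 604/373; 604/373 8354/373]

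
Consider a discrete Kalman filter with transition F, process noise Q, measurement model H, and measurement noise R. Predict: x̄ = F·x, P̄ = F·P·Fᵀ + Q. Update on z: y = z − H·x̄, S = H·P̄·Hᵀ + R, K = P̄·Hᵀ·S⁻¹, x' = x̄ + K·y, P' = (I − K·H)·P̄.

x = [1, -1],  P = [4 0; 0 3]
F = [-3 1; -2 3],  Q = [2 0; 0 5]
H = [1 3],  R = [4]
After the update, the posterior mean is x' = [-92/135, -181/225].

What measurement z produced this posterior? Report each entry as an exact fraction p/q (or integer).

z = [-3]

x̄ = F·x = [-4, -5]
P̄ = F·P·Fᵀ + Q = [41 33; 33 48]
S = H·P̄·Hᵀ + R = [675]
K = P̄·Hᵀ·S⁻¹ = [28/135; 59/225]
x' − x̄ = [448/135, 944/225] = K·y
y = (KᵀK)⁻¹·Kᵀ·(x' − x̄) = [16]
z = y + H·x̄ = [16] + [-19] = [-3]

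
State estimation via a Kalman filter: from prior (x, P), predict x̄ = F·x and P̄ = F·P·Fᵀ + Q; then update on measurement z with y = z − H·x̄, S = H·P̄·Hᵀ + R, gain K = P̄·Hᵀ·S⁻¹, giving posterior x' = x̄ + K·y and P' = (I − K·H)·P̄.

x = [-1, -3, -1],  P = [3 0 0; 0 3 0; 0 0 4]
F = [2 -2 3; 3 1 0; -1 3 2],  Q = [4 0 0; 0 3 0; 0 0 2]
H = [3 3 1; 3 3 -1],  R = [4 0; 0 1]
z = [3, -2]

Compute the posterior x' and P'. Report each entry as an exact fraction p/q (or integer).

x' = [902425/214777, -881502/214777, 466598/214777]
P' = [3504880/214777 -3486336/214777 32832/214777; -3486336/214777 3497316/214777 19440/214777; 32832/214777 19440/214777 261552/214777]

x̄ = F·x = [1, -6, -10]
P̄ = F·P·Fᵀ + Q = [64 12 0; 12 33 0; 0 0 48]
y = z − H·x̄ = [28, 3]
S = H·P̄·Hᵀ + R = [1141 1041; 1041 1138]
K = P̄·Hᵀ·S⁻¹ = [22116/214777 22800/214777; 13095/214777 13500/214777; 104592/214777 -104736/214777]
x' = x̄ + K·y = [902425/214777, -881502/214777, 466598/214777]
P' = (I − K·H)·P̄ = [3504880/214777 -3486336/214777 32832/214777; -3486336/214777 3497316/214777 19440/214777; 32832/214777 19440/214777 261552/214777]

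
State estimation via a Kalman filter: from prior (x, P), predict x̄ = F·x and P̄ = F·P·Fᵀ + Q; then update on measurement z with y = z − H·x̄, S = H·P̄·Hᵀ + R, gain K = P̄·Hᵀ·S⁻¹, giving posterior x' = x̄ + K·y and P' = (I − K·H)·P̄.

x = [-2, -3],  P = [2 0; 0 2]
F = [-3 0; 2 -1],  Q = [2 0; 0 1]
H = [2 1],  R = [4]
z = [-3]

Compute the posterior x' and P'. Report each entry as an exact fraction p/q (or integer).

x̄ = F·x = [6, -1]
P̄ = F·P·Fᵀ + Q = [20 -12; -12 11]
y = z − H·x̄ = [-14]
S = H·P̄·Hᵀ + R = [47]
K = P̄·Hᵀ·S⁻¹ = [28/47; -13/47]
x' = x̄ + K·y = [-110/47, 135/47]
P' = (I − K·H)·P̄ = [156/47 -200/47; -200/47 348/47]

x' = [-110/47, 135/47]
P' = [156/47 -200/47; -200/47 348/47]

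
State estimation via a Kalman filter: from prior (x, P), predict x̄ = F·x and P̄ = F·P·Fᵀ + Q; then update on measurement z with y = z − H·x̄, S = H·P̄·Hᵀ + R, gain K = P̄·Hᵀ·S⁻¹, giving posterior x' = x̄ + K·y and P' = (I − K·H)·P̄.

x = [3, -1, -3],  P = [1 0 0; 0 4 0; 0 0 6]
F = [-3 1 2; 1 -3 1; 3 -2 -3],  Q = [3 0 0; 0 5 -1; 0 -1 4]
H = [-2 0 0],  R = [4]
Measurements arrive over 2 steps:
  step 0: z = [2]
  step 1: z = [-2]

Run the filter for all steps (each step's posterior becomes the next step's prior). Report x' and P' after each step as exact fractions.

step 0: x̄ = F·x = [-16, 3, 20]
step 0: P̄ = F·P·Fᵀ + Q = [40 -3 -53; -3 48 8; -53 8 83]
step 0: y = z − H·x̄ = [-30]
step 0: S = H·P̄·Hᵀ + R = [164]
step 0: K = P̄·Hᵀ·S⁻¹ = [-20/41; 3/82; 53/82]
step 0: x' = x̄ + K·y = [-56/41, 78/41, 25/41]
step 0: P' = (I − K·H)·P̄ = [40/41 -3/41 -53/41; -3/41 1959/41 169/41; -53/41 169/41 594/41]
step 1: x̄ = F·x = [296/41, -265/41, -399/41]
step 1: P̄ = F·P·Fᵀ + Q = [6148/41 -5631/41 -9847/41; -5631/41 17368/41 11267/41; -9847/41 11267/41 16724/41]
step 1: y = z − H·x̄ = [510/41]
step 1: S = H·P̄·Hᵀ + R = [24756/41]
step 1: K = P̄·Hᵀ·S⁻¹ = [-3074/6189; 1877/4126; 9847/12378]
step 1: x' = x̄ + K·y = [2148/2063, -1660/2063, 338/2063]
step 1: P' = (I − K·H)·P̄ = [6148/6189 -1877/2063 -9847/6189; -1877/2063 616117/2063 116122/2063; -9847/6189 116122/2063 159547/6189]

step 0: x' = [-56/41, 78/41, 25/41], P' = [40/41 -3/41 -53/41; -3/41 1959/41 169/41; -53/41 169/41 594/41]
step 1: x' = [2148/2063, -1660/2063, 338/2063], P' = [6148/6189 -1877/2063 -9847/6189; -1877/2063 616117/2063 116122/2063; -9847/6189 116122/2063 159547/6189]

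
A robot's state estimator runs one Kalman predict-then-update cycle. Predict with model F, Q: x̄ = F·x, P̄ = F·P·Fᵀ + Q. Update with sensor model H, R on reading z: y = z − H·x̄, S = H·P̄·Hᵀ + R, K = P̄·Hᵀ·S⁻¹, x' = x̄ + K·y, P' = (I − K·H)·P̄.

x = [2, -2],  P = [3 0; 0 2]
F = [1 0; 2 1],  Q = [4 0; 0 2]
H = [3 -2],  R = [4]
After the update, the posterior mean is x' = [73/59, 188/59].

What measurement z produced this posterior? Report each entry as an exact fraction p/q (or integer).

x̄ = F·x = [2, 2]
P̄ = F·P·Fᵀ + Q = [7 6; 6 16]
S = H·P̄·Hᵀ + R = [59]
K = P̄·Hᵀ·S⁻¹ = [9/59; -14/59]
x' − x̄ = [-45/59, 70/59] = K·y
y = (KᵀK)⁻¹·Kᵀ·(x' − x̄) = [-5]
z = y + H·x̄ = [-5] + [2] = [-3]

z = [-3]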